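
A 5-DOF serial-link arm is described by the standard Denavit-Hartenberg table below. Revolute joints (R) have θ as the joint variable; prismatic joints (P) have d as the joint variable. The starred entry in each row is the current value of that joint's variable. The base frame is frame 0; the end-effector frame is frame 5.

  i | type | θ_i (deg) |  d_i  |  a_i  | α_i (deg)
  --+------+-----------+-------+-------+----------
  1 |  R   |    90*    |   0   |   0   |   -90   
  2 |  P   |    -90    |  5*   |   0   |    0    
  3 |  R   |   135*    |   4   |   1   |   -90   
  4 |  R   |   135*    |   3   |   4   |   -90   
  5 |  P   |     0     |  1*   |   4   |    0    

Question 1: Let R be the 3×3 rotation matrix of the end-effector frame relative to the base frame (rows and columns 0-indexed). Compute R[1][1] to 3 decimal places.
0.707

End-effector y-axis (col 1 of R) = (0.0000,0.7071,0.7071)
R[1][1] = 0.7071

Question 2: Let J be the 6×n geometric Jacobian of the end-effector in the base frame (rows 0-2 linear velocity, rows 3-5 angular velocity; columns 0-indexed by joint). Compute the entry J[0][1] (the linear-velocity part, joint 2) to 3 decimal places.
-1.000

prismatic axis z_1 = (-1.0000,0.0000,0.0000)
J_v[:, 1] = z_1; J_ω[:, 1] = (0,0,0)
entry J[0][1] = -1.0000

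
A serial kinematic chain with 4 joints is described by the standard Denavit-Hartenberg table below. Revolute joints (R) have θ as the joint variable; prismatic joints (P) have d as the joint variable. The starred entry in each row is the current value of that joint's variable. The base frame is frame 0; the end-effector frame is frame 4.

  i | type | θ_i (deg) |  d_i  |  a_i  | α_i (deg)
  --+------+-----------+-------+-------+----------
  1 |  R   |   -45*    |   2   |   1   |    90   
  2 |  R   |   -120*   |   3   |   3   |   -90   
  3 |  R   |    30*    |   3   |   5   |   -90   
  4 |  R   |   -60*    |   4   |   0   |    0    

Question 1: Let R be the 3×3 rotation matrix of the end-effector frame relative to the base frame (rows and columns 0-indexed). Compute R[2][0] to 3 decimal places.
-0.808

End-effector x-axis (col 0 of R) = (0.5540,-0.2005,-0.8080)
R[2][0] = -0.8080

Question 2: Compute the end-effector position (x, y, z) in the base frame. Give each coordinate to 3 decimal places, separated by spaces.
after link 1: o_1 = (0.7071, -0.7071, 2.0000)
after link 2: o_2 = (-2.4749, -1.7678, -0.5981)
after link 3: o_3 = (-0.4009, -0.3062, -5.8481)
after link 4: o_4 = (2.7557, 1.4362, -4.1160)

2.756 1.436 -4.116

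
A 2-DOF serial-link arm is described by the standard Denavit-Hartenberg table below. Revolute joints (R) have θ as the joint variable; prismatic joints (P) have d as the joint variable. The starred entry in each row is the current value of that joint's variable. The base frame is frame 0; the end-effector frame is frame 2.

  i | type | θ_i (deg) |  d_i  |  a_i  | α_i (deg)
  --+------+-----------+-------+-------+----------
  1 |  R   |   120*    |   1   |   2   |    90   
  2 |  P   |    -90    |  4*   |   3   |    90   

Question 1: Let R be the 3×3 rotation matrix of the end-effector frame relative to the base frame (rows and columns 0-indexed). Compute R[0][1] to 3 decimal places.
0.866

End-effector y-axis (col 1 of R) = (0.8660,0.5000,0.0000)
R[0][1] = 0.8660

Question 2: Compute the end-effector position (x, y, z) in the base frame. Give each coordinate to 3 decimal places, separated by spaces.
2.464 3.732 -2.000

after link 1: o_1 = (-1.0000, 1.7321, 1.0000)
after link 2: o_2 = (2.4641, 3.7321, -2.0000)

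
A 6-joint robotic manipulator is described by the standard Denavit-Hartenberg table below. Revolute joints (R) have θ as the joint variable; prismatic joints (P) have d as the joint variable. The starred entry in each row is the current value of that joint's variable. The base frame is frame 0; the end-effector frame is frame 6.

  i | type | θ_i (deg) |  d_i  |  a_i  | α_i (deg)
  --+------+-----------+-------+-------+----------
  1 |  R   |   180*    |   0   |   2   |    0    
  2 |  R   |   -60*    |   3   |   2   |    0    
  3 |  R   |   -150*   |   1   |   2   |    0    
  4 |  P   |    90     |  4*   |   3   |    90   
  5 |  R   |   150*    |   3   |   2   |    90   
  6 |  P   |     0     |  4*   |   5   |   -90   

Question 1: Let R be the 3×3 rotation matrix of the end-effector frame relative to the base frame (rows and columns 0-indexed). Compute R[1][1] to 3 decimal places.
End-effector y-axis (col 1 of R) = (-0.2500,-0.4330,-0.8660)
R[1][1] = -0.4330

-0.433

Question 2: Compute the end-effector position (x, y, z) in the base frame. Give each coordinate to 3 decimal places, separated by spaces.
0.799 -1.688 14.964

after link 1: o_1 = (-2.0000, 0.0000, 0.0000)
after link 2: o_2 = (-3.0000, 1.7321, 3.0000)
after link 3: o_3 = (-1.2679, 0.7321, 4.0000)
after link 4: o_4 = (0.2321, 3.3301, 8.0000)
after link 5: o_5 = (1.9641, 0.3301, 9.0000)
after link 6: o_6 = (0.7990, -1.6878, 14.9641)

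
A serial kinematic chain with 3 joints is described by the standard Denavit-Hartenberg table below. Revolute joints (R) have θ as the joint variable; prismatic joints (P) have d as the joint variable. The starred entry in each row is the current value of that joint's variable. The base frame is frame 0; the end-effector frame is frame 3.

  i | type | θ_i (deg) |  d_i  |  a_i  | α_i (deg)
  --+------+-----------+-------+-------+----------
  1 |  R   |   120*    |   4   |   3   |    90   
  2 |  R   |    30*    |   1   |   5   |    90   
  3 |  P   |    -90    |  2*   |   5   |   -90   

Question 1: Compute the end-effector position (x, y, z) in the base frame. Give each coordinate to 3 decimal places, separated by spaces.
-7.629 5.214 4.768

after link 1: o_1 = (-1.5000, 2.5981, 4.0000)
after link 2: o_2 = (-2.7990, 6.8481, 6.5000)
after link 3: o_3 = (-7.6292, 5.2141, 4.7679)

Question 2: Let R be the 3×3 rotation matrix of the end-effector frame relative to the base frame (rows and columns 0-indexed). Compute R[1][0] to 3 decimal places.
-0.500

End-effector x-axis (col 0 of R) = (-0.8660,-0.5000,-0.0000)
R[1][0] = -0.5000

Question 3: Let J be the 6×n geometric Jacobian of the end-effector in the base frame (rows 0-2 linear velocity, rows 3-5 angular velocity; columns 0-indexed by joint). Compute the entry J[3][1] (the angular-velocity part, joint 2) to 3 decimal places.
0.866

axis z_1 = (0.8660,0.5000,0.0000); lever o_n−o_1 = (-6.1292,2.6160,0.7679)
cross product → J_v[:, 1] = (0.3840,-0.6651,5.3301)
J_ω[:, 1] = z_1
entry J[3][1] = 0.8660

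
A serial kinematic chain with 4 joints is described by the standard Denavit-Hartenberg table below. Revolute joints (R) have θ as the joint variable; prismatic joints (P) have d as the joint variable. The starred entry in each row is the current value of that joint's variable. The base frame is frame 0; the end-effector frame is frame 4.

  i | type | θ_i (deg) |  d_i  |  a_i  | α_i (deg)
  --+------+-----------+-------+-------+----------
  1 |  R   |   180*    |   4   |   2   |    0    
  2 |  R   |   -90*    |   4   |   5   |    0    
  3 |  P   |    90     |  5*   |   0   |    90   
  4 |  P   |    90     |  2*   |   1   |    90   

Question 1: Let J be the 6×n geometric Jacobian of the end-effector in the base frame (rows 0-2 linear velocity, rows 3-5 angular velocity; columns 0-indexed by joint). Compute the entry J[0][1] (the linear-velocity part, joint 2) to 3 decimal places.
-7.000

axis z_1 = (0.0000,0.0000,1.0000); lever o_n−o_1 = (0.0000,7.0000,10.0000)
cross product → J_v[:, 1] = (-7.0000,0.0000,0.0000)
J_ω[:, 1] = z_1
entry J[0][1] = -7.0000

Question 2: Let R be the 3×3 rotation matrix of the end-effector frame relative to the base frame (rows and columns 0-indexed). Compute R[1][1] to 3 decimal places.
End-effector y-axis (col 1 of R) = (0.0000,1.0000,0.0000)
R[1][1] = 1.0000

1.000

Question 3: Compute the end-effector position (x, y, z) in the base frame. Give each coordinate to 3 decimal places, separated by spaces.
after link 1: o_1 = (-2.0000, 0.0000, 4.0000)
after link 2: o_2 = (-2.0000, 5.0000, 8.0000)
after link 3: o_3 = (-2.0000, 5.0000, 13.0000)
after link 4: o_4 = (-2.0000, 7.0000, 14.0000)

-2.000 7.000 14.000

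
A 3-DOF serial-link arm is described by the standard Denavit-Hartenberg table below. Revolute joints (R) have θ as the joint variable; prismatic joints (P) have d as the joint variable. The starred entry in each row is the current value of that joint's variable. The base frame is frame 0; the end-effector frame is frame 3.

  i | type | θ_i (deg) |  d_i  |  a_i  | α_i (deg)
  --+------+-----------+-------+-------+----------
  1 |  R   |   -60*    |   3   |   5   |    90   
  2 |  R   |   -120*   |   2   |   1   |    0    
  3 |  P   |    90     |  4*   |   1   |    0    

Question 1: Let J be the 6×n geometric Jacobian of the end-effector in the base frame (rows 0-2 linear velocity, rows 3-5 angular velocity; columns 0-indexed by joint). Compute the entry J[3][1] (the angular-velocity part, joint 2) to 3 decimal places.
axis z_1 = (-0.8660,-0.5000,0.0000); lever o_n−o_1 = (-5.0131,-3.3170,-1.3660)
cross product → J_v[:, 1] = (0.6830,-1.1830,0.3660)
J_ω[:, 1] = z_1
entry J[3][1] = -0.8660

-0.866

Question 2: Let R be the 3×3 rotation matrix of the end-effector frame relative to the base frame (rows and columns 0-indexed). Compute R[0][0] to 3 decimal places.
End-effector x-axis (col 0 of R) = (0.4330,-0.7500,-0.5000)
R[0][0] = 0.4330

0.433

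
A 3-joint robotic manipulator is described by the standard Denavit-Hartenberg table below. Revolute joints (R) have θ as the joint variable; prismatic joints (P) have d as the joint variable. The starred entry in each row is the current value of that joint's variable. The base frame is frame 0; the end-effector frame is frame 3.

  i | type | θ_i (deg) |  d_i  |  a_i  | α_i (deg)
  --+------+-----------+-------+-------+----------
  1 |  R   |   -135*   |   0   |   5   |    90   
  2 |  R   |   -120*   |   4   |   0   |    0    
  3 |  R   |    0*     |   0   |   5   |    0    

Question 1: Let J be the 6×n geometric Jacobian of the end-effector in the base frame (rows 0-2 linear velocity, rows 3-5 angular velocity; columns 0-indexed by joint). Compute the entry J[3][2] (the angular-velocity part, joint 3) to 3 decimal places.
axis z_2 = (-0.7071,0.7071,0.0000); lever o_n−o_2 = (1.7678,1.7678,-4.3301)
cross product → J_v[:, 2] = (-3.0619,-3.0619,-2.5000)
J_ω[:, 2] = z_2
entry J[3][2] = -0.7071

-0.707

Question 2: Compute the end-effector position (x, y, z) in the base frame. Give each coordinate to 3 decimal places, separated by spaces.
after link 1: o_1 = (-3.5355, -3.5355, 0.0000)
after link 2: o_2 = (-6.3640, -0.7071, 0.0000)
after link 3: o_3 = (-4.5962, 1.0607, -4.3301)

-4.596 1.061 -4.330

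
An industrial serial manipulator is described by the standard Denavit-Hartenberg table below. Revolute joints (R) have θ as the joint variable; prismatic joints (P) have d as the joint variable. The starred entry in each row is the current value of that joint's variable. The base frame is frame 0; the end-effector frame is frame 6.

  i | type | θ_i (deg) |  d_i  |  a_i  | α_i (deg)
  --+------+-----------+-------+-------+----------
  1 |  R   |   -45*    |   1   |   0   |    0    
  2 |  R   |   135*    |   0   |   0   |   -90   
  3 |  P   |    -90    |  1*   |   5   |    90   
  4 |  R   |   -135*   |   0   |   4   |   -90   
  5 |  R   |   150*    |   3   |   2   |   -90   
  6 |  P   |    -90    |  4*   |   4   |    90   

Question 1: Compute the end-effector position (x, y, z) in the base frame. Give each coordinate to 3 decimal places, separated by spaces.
after link 1: o_1 = (0.0000, 0.0000, 1.0000)
after link 2: o_2 = (0.0000, 0.0000, 1.0000)
after link 3: o_3 = (-1.0000, 0.0000, 6.0000)
after link 4: o_4 = (1.8284, -0.0000, 3.1716)
after link 5: o_5 = (2.7250, 1.0000, 6.5176)
after link 6: o_6 = (4.1392, -2.4641, 10.7603)

4.139 -2.464 10.760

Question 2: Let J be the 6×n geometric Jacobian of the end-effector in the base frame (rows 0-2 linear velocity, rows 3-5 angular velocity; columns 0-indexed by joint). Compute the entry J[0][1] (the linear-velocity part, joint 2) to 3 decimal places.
2.464

axis z_1 = (0.0000,0.0000,1.0000); lever o_n−o_1 = (4.1392,-2.4641,9.7603)
cross product → J_v[:, 1] = (2.4641,4.1392,-0.0000)
J_ω[:, 1] = z_1
entry J[0][1] = 2.4641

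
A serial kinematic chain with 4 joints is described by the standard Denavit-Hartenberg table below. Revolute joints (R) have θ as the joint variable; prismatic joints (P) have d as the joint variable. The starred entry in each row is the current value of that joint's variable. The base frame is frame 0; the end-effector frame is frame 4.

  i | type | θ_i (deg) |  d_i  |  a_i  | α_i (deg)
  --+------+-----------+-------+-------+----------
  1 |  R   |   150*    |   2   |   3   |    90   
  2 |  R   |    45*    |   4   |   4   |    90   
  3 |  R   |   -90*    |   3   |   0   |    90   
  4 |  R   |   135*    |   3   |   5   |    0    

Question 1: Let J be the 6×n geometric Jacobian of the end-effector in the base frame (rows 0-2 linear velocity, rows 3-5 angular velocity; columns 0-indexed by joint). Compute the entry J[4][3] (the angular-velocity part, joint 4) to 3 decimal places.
axis z_3 = (0.6124,-0.3536,-0.7071); lever o_n−o_3 = (1.4398,3.2512,-4.6213)
cross product → J_v[:, 3] = (3.9328,1.8119,2.5000)
J_ω[:, 3] = z_3
entry J[4][3] = -0.3536

-0.354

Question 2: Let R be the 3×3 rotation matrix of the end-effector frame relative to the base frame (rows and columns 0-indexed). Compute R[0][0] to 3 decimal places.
End-effector x-axis (col 0 of R) = (-0.0795,0.8624,-0.5000)
R[0][0] = -0.0795

-0.079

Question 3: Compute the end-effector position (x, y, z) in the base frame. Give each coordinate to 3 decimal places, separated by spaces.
-3.445 10.690 -1.914

after link 1: o_1 = (-2.5981, 1.5000, 2.0000)
after link 2: o_2 = (-3.0476, 6.3783, 4.8284)
after link 3: o_3 = (-4.8847, 7.4390, 2.7071)
after link 4: o_4 = (-3.4449, 10.6902, -1.9142)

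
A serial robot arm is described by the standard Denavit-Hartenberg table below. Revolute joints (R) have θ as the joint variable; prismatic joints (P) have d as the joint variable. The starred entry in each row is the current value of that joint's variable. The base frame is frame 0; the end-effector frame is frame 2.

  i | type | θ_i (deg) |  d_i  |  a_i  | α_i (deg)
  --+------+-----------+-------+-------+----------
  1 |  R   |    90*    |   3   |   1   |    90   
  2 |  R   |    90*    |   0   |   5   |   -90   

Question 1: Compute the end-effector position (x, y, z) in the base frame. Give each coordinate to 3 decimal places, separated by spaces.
after link 1: o_1 = (0.0000, 1.0000, 3.0000)
after link 2: o_2 = (-0.0000, 1.0000, 8.0000)

-0.000 1.000 8.000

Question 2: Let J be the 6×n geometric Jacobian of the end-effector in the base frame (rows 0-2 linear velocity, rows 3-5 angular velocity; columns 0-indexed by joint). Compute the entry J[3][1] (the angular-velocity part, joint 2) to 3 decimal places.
1.000

axis z_1 = (1.0000,-0.0000,0.0000); lever o_n−o_1 = (-0.0000,0.0000,5.0000)
cross product → J_v[:, 1] = (-0.0000,-5.0000,0.0000)
J_ω[:, 1] = z_1
entry J[3][1] = 1.0000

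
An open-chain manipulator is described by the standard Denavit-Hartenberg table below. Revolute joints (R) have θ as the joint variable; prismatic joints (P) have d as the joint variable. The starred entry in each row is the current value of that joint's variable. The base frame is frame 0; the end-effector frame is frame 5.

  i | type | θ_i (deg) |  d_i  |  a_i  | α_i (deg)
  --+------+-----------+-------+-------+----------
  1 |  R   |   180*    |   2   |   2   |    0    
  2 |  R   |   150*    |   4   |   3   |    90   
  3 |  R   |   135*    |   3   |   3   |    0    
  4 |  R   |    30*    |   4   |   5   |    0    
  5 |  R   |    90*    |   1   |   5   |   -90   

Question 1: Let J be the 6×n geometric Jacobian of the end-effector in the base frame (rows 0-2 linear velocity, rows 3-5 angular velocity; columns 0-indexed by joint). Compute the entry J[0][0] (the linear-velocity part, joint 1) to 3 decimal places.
4.306

axis z_0 = ẑ; lever o_n−o_0 = (-10.5423,-4.3057,4.5858)
cross product → J_v[:, 0] = (4.3057,-10.5423,0.0000)
J_ω[:, 0] = z_0
entry J[0][0] = 4.3057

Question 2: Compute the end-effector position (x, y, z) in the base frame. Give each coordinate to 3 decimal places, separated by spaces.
-10.542 -4.306 4.586

after link 1: o_1 = (-2.0000, 0.0000, 2.0000)
after link 2: o_2 = (0.5981, -1.5000, 6.0000)
after link 3: o_3 = (-2.7390, -3.0374, 8.1213)
after link 4: o_4 = (-8.9216, -4.0867, 9.4154)
after link 5: o_5 = (-10.5423, -4.3057, 4.5858)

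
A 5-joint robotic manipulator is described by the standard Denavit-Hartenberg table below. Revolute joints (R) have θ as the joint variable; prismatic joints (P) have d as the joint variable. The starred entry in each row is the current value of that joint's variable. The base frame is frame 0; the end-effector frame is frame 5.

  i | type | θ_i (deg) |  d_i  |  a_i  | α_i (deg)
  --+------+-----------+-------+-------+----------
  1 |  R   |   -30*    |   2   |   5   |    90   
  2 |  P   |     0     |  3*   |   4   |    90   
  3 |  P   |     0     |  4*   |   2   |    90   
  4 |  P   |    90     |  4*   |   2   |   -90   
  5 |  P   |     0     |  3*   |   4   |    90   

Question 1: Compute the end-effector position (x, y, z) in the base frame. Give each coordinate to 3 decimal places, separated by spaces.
after link 1: o_1 = (4.3301, -2.5000, 2.0000)
after link 2: o_2 = (6.2942, -7.0981, 2.0000)
after link 3: o_3 = (8.0263, -8.0981, -2.0000)
after link 4: o_4 = (10.0263, -4.6340, -4.0000)
after link 5: o_5 = (7.4282, -3.1340, -8.0000)

7.428 -3.134 -8.000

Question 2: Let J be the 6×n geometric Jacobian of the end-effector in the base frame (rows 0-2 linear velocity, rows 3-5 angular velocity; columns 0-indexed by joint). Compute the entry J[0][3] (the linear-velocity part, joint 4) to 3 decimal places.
0.500

prismatic axis z_3 = (0.5000,0.8660,-0.0000)
J_v[:, 3] = z_3; J_ω[:, 3] = (0,0,0)
entry J[0][3] = 0.5000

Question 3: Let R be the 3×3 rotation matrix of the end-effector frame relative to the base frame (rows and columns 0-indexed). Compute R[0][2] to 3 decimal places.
0.500

End-effector z-axis (col 2 of R) = (0.5000,0.8660,-0.0000)
R[0][2] = 0.5000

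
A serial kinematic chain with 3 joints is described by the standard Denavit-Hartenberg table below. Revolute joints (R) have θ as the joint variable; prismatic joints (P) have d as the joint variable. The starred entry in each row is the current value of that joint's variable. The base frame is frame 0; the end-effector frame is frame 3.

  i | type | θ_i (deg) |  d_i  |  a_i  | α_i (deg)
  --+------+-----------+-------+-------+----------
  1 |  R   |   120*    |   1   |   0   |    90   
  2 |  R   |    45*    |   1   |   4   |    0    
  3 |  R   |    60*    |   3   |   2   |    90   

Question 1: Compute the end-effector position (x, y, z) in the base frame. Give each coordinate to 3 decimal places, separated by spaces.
2.309 4.001 5.760

after link 1: o_1 = (0.0000, 0.0000, 1.0000)
after link 2: o_2 = (-0.5482, 2.9495, 3.8284)
after link 3: o_3 = (2.3087, 4.0012, 5.7603)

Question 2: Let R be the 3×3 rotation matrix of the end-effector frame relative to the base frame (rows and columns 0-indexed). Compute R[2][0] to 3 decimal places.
0.966

End-effector x-axis (col 0 of R) = (0.1294,-0.2241,0.9659)
R[2][0] = 0.9659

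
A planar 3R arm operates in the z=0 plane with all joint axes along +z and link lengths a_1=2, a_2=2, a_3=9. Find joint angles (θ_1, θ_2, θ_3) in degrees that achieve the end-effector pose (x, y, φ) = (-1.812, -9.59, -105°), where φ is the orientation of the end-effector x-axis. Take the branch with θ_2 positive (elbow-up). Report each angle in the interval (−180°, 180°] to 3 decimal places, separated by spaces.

-135.016 150.002 -119.985

wrist centre = target − a_3·(cos φ, sin φ) = (0.5174, -0.8967)
cos θ_2 = (1.0717−2²−2²)/(2·2·2) = -0.8660; θ_2 = 150.0016° (elbow-up)
β = atan2(-0.8967,0.5174) = -60.0153°; ψ = atan2(1.0000,0.2679) = 75.0008°
θ_1 = β − ψ = -135.0161°
θ_3 = φ − θ_1 − θ_2 = -119.9855° (wrapped to (-180°,180°])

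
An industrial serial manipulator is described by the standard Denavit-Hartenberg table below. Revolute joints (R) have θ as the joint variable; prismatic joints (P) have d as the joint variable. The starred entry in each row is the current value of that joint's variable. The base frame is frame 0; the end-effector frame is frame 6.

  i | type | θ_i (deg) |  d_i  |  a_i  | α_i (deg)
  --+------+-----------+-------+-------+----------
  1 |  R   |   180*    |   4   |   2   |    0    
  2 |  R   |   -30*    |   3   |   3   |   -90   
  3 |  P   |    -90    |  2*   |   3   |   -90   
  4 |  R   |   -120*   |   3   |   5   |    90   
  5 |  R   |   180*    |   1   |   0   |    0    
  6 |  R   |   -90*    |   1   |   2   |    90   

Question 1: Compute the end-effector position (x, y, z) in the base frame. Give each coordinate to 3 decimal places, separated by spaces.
after link 1: o_1 = (-2.0000, 0.0000, 4.0000)
after link 2: o_2 = (-4.5981, 1.5000, 7.0000)
after link 3: o_3 = (-5.5981, -0.2321, 10.0000)
after link 4: o_4 = (-10.3612, -2.4821, 7.5000)
after link 5: o_5 = (-10.1112, -2.0490, 6.6340)
after link 6: o_6 = (-11.5933, -0.6160, 5.7679)

-11.593 -0.616 5.768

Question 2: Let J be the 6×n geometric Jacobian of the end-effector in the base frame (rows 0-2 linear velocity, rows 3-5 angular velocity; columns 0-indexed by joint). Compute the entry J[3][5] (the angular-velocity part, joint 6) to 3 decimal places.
0.250

axis z_5 = (0.2500,0.4330,-0.8660); lever o_n−o_5 = (-1.4821,1.4330,-0.8660)
cross product → J_v[:, 5] = (0.8660,1.5000,1.0000)
J_ω[:, 5] = z_5
entry J[3][5] = 0.2500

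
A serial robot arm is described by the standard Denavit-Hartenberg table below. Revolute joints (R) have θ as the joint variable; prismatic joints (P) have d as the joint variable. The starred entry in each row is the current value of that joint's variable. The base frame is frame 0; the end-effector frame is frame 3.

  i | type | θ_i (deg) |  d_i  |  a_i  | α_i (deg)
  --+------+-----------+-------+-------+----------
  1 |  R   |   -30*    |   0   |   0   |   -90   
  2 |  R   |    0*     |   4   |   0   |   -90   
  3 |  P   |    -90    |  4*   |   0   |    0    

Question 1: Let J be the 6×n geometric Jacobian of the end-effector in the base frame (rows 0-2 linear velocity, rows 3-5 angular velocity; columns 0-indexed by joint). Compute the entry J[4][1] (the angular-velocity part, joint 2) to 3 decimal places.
0.866

axis z_1 = (0.5000,0.8660,0.0000); lever o_n−o_1 = (2.0000,3.4641,-4.0000)
cross product → J_v[:, 1] = (-3.4641,2.0000,0.0000)
J_ω[:, 1] = z_1
entry J[4][1] = 0.8660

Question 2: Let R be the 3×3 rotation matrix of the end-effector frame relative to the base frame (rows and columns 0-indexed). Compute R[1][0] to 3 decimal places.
End-effector x-axis (col 0 of R) = (0.5000,0.8660,0.0000)
R[1][0] = 0.8660

0.866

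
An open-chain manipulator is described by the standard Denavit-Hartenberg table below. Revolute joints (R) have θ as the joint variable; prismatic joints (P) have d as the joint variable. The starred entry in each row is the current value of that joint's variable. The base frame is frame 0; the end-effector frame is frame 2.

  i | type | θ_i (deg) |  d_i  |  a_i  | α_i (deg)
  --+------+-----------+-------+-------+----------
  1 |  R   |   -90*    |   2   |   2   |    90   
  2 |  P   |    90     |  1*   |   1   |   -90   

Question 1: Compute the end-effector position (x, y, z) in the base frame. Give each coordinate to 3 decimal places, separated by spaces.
-1.000 -2.000 3.000

after link 1: o_1 = (0.0000, -2.0000, 2.0000)
after link 2: o_2 = (-1.0000, -2.0000, 3.0000)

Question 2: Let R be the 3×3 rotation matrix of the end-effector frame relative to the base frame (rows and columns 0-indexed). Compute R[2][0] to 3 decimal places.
1.000

End-effector x-axis (col 0 of R) = (0.0000,-0.0000,1.0000)
R[2][0] = 1.0000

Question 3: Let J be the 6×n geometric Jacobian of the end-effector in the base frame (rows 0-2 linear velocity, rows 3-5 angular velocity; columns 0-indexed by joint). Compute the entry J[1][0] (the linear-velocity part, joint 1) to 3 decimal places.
axis z_0 = ẑ; lever o_n−o_0 = (-1.0000,-2.0000,3.0000)
cross product → J_v[:, 0] = (2.0000,-1.0000,0.0000)
J_ω[:, 0] = z_0
entry J[1][0] = -1.0000

-1.000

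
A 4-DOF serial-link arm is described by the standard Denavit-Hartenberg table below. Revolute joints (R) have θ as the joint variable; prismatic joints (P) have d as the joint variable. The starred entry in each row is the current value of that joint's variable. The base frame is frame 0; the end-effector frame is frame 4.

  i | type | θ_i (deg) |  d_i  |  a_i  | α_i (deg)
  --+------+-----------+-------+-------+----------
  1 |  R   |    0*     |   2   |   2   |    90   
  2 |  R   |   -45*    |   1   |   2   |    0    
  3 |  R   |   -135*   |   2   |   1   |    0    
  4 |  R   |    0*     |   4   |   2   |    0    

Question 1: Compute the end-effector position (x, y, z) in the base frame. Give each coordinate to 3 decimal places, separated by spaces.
after link 1: o_1 = (2.0000, 0.0000, 2.0000)
after link 2: o_2 = (3.4142, -1.0000, 0.5858)
after link 3: o_3 = (2.4142, -3.0000, 0.5858)
after link 4: o_4 = (0.4142, -7.0000, 0.5858)

0.414 -7.000 0.586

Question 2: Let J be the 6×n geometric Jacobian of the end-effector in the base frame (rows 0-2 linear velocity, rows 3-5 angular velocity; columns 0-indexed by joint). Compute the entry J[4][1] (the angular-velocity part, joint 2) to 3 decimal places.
axis z_1 = (0.0000,-1.0000,0.0000); lever o_n−o_1 = (-1.5858,-7.0000,-1.4142)
cross product → J_v[:, 1] = (1.4142,-0.0000,-1.5858)
J_ω[:, 1] = z_1
entry J[4][1] = -1.0000

-1.000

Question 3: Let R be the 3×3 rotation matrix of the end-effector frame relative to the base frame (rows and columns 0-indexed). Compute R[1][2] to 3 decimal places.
-1.000

End-effector z-axis (col 2 of R) = (0.0000,-1.0000,0.0000)
R[1][2] = -1.0000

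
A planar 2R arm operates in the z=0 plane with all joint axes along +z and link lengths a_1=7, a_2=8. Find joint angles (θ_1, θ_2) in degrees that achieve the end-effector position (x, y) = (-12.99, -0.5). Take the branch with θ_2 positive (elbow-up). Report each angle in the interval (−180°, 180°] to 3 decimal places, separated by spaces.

cos θ_2 = (168.9901−7²−8²)/(2·7·8) = 0.4999; θ_2 = 60.0058° (elbow-up)
β = atan2(-0.5000,-12.9900) = -177.7957°; ψ = atan2(6.9286,10.9993) = 32.2074°
θ_1 = β − ψ = -210.0031°

149.997 60.006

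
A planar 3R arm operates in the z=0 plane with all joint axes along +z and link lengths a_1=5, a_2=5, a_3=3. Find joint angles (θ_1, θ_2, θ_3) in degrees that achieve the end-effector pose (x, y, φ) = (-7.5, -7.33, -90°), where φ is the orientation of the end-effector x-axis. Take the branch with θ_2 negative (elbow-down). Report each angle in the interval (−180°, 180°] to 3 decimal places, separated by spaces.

wrist centre = target − a_3·(cos φ, sin φ) = (-7.5000, -4.3300)
cos θ_2 = (74.9989−5²−5²)/(2·5·5) = 0.5000; θ_2 = -60.0015° (elbow-down)
β = atan2(-4.3300,-7.5000) = -150.0007°; ψ = atan2(-4.3302,7.4999) = -30.0007°
θ_1 = β − ψ = -120.0000°
θ_3 = φ − θ_1 − θ_2 = 90.0015° (wrapped to (-180°,180°])

-120.000 -60.001 90.001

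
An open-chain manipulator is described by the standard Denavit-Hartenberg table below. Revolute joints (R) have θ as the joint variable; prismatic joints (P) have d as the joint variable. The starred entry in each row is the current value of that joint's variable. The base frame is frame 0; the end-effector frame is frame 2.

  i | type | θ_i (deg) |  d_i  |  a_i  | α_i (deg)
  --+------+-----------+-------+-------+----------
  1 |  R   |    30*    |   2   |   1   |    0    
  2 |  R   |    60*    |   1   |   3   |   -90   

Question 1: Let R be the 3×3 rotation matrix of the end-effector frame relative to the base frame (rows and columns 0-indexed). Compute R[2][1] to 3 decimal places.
-1.000

End-effector y-axis (col 1 of R) = (-0.0000,0.0000,-1.0000)
R[2][1] = -1.0000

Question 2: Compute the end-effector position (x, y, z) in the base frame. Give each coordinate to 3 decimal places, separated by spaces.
0.866 3.500 3.000

after link 1: o_1 = (0.8660, 0.5000, 2.0000)
after link 2: o_2 = (0.8660, 3.5000, 3.0000)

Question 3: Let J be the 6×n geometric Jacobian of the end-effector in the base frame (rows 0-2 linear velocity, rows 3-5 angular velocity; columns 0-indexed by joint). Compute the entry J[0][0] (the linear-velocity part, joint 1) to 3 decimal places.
axis z_0 = ẑ; lever o_n−o_0 = (0.8660,3.5000,3.0000)
cross product → J_v[:, 0] = (-3.5000,0.8660,0.0000)
J_ω[:, 0] = z_0
entry J[0][0] = -3.5000

-3.500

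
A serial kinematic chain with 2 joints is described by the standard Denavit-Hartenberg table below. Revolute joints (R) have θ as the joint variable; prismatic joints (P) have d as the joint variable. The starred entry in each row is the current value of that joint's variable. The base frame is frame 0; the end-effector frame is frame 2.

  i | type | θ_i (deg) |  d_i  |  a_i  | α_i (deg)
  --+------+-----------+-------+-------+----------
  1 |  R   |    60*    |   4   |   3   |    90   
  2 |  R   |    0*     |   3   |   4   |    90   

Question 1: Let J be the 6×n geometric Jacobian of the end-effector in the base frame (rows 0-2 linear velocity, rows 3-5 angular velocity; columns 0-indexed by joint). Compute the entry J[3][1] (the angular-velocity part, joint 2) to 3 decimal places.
axis z_1 = (0.8660,-0.5000,0.0000); lever o_n−o_1 = (4.5981,1.9641,0.0000)
cross product → J_v[:, 1] = (-0.0000,0.0000,4.0000)
J_ω[:, 1] = z_1
entry J[3][1] = 0.8660

0.866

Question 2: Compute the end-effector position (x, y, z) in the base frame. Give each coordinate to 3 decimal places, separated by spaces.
after link 1: o_1 = (1.5000, 2.5981, 4.0000)
after link 2: o_2 = (6.0981, 4.5622, 4.0000)

6.098 4.562 4.000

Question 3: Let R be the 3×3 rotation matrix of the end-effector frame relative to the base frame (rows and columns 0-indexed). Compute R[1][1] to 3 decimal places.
End-effector y-axis (col 1 of R) = (0.8660,-0.5000,0.0000)
R[1][1] = -0.5000

-0.500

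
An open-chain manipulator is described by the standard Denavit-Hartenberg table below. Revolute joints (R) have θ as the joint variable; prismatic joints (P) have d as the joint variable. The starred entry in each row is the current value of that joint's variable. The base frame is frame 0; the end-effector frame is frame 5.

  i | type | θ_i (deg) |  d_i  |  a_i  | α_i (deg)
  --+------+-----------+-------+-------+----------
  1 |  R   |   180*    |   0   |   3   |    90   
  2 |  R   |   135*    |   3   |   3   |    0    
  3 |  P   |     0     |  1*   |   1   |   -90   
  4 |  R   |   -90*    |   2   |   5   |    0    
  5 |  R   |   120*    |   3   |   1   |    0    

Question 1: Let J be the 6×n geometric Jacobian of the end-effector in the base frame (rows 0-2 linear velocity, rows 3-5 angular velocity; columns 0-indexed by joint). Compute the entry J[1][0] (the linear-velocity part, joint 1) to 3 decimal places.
axis z_0 = ẑ; lever o_n−o_0 = (3.9763,8.5000,-0.0947)
cross product → J_v[:, 0] = (-8.5000,3.9763,0.0000)
J_ω[:, 0] = z_0
entry J[1][0] = 3.9763

3.976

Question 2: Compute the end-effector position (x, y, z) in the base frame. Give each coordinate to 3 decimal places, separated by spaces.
after link 1: o_1 = (-3.0000, 0.0000, 0.0000)
after link 2: o_2 = (-0.8787, 3.0000, 2.1213)
after link 3: o_3 = (-0.1716, 4.0000, 2.8284)
after link 4: o_4 = (1.2426, 9.0000, 1.4142)
after link 5: o_5 = (3.9763, 8.5000, -0.0947)

3.976 8.500 -0.095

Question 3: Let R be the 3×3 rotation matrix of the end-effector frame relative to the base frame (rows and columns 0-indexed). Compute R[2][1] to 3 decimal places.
End-effector y-axis (col 1 of R) = (-0.3536,-0.8660,-0.3536)
R[2][1] = -0.3536

-0.354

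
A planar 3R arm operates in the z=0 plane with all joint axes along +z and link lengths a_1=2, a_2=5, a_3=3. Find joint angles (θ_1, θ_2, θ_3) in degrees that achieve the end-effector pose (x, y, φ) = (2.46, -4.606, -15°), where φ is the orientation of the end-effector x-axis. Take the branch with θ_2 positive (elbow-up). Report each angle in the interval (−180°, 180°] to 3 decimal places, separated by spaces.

wrist centre = target − a_3·(cos φ, sin φ) = (-0.4378, -3.8295)
cos θ_2 = (14.8570−2²−5²)/(2·2·5) = -0.7071; θ_2 = 135.0033° (elbow-up)
β = atan2(-3.8295,-0.4378) = -96.5215°; ψ = atan2(3.5353,-1.5357) = 113.4800°
θ_1 = β − ψ = -210.0015°
θ_3 = φ − θ_1 − θ_2 = 59.9982° (wrapped to (-180°,180°])

149.998 135.003 59.998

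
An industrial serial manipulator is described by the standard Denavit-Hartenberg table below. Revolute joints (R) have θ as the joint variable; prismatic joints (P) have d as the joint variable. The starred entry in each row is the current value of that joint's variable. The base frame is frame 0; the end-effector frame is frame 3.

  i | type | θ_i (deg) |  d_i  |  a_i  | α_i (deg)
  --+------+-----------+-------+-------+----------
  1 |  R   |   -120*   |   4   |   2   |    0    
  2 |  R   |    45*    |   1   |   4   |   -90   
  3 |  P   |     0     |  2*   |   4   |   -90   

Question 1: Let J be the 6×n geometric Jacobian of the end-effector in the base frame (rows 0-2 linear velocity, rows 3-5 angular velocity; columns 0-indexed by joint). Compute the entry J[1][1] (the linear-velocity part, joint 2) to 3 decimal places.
4.002

axis z_1 = (0.0000,0.0000,1.0000); lever o_n−o_1 = (4.0024,-7.2098,1.0000)
cross product → J_v[:, 1] = (7.2098,4.0024,-0.0000)
J_ω[:, 1] = z_1
entry J[1][1] = 4.0024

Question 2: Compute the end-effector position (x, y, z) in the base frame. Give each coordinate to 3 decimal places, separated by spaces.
3.002 -8.942 5.000

after link 1: o_1 = (-1.0000, -1.7321, 4.0000)
after link 2: o_2 = (0.0353, -5.5958, 5.0000)
after link 3: o_3 = (3.0024, -8.9418, 5.0000)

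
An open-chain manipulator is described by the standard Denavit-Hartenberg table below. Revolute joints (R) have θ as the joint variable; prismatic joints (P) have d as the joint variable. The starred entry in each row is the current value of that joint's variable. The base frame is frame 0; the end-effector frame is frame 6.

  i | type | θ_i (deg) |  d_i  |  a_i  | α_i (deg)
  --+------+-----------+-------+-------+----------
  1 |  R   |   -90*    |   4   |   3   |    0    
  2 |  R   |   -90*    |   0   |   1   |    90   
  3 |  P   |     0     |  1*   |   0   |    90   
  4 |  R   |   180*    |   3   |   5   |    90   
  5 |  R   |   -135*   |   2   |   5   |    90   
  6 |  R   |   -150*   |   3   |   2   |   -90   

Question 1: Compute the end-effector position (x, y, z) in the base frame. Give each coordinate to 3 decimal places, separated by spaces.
-0.432 -1.000 1.189

after link 1: o_1 = (0.0000, -3.0000, 4.0000)
after link 2: o_2 = (-1.0000, -3.0000, 4.0000)
after link 3: o_3 = (-1.0000, -2.0000, 4.0000)
after link 4: o_4 = (4.0000, -2.0000, 1.0000)
after link 5: o_5 = (0.4645, 0.0000, 4.5355)
after link 6: o_6 = (-0.4321, -1.0000, 1.1895)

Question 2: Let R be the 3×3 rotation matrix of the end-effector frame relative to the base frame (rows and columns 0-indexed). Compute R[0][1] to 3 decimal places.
End-effector y-axis (col 1 of R) = (0.7071,0.0000,0.7071)
R[0][1] = 0.7071

0.707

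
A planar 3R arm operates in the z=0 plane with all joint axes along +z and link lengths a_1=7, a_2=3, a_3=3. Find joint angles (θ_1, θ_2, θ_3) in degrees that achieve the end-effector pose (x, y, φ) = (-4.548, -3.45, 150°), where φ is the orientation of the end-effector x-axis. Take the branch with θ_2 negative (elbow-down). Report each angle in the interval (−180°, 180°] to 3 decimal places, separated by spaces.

-87.999 -134.994 12.993

wrist centre = target − a_3·(cos φ, sin φ) = (-1.9499, -4.9500)
cos θ_2 = (28.3047−7²−3²)/(2·7·3) = -0.7070; θ_2 = -134.9939° (elbow-down)
β = atan2(-4.9500,-1.9499) = -111.5007°; ψ = atan2(-2.1215,4.8789) = -23.5014°
θ_1 = β − ψ = -87.9993°
θ_3 = φ − θ_1 − θ_2 = 12.9932° (wrapped to (-180°,180°])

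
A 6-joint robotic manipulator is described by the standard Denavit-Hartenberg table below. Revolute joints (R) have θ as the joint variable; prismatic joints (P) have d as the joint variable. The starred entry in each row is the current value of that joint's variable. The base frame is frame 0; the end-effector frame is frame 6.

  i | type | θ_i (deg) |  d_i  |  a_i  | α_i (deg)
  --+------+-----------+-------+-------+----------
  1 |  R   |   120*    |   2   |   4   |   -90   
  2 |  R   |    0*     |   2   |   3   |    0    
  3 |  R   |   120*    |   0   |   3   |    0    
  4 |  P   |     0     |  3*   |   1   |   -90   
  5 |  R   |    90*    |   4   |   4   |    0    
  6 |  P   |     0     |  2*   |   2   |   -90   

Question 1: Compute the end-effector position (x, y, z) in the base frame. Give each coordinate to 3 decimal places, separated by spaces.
after link 1: o_1 = (-2.0000, 3.4641, 2.0000)
after link 2: o_2 = (-5.2321, 5.0622, 2.0000)
after link 3: o_3 = (-4.4821, 3.7631, -0.5981)
after link 4: o_4 = (-6.8301, 1.8301, -1.4641)
after link 5: o_5 = (-1.6340, 0.8301, 0.5359)
after link 6: o_6 = (0.9641, 0.3301, 1.5359)

0.964 0.330 1.536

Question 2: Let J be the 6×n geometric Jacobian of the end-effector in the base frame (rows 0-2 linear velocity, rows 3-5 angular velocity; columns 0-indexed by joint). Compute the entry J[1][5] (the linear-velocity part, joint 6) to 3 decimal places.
-0.750

prismatic axis z_5 = (0.4330,-0.7500,0.5000)
J_v[:, 5] = z_5; J_ω[:, 5] = (0,0,0)
entry J[1][5] = -0.7500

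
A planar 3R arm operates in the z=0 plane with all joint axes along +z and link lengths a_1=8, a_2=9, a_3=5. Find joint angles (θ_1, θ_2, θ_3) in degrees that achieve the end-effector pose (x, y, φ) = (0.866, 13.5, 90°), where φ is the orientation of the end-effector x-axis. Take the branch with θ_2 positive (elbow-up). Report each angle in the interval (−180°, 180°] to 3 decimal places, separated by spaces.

18.365 120.000 -48.365

wrist centre = target − a_3·(cos φ, sin φ) = (0.8660, 8.5000)
cos θ_2 = (73.0000−8²−9²)/(2·8·9) = -0.5000; θ_2 = 120.0000° (elbow-up)
β = atan2(8.5000,0.8660) = 84.1826°; ψ = atan2(7.7942,3.5000) = 65.8175°
θ_1 = β − ψ = 18.3651°
θ_3 = φ − θ_1 − θ_2 = -48.3651° (wrapped to (-180°,180°])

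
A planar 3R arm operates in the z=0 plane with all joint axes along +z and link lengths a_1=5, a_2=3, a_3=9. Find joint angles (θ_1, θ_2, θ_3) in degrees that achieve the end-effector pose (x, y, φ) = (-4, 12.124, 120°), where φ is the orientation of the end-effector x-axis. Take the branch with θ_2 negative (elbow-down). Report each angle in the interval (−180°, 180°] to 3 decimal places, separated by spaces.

120.000 -120.007 120.007

wrist centre = target − a_3·(cos φ, sin φ) = (0.5000, 4.3298)
cos θ_2 = (18.9969−5²−3²)/(2·5·3) = -0.5001; θ_2 = -120.0068° (elbow-down)
β = atan2(4.3298,0.5000) = 83.4127°; ψ = atan2(-2.5979,3.4997) = -36.5873°
θ_1 = β − ψ = 120.0000°
θ_3 = φ − θ_1 − θ_2 = 120.0068° (wrapped to (-180°,180°])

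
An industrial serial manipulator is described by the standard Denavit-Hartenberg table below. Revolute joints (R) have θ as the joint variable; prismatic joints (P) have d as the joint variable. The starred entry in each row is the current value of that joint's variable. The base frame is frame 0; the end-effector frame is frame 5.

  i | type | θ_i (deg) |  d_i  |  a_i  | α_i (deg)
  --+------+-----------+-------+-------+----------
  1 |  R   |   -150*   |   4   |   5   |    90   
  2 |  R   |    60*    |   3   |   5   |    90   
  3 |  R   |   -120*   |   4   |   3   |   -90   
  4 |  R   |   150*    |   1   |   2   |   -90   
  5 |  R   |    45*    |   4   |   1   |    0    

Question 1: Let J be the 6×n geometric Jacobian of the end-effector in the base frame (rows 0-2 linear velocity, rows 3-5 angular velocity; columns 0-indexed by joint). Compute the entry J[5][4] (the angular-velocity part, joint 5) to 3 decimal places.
axis z_4 = (-0.9743,-0.0625,-0.2165); lever o_n−o_4 = (-3.9413,0.7451,-0.9544)
cross product → J_v[:, 4] = (0.2210,-0.0765,-0.9723)
J_ω[:, 4] = z_4
entry J[5][4] = -0.2165

-0.217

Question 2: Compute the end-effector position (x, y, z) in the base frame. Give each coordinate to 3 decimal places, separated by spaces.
after link 1: o_1 = (-4.3301, -2.5000, 4.0000)
after link 2: o_2 = (-7.9952, -1.1519, 8.3301)
after link 3: o_3 = (-9.0466, -4.7590, 5.0311)
after link 4: o_4 = (-9.5466, -3.8929, 7.0311)
after link 5: o_5 = (-13.4879, -3.1478, 6.0767)

-13.488 -3.148 6.077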